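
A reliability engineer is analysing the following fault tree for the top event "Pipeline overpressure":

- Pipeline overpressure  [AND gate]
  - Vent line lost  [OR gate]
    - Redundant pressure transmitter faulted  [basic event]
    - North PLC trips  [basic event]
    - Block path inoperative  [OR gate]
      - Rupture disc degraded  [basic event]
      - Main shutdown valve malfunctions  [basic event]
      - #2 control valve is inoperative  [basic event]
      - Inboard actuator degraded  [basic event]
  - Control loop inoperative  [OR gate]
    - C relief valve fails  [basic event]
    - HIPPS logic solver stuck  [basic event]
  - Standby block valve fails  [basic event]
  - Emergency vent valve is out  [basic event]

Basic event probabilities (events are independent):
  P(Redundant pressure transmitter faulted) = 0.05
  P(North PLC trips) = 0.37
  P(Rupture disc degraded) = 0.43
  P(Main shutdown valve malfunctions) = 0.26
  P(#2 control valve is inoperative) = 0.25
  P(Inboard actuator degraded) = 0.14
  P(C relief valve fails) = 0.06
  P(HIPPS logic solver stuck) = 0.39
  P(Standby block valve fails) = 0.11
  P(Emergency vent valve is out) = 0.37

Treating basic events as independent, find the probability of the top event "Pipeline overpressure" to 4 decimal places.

0.0145

P(Block path inoperative) [OR] = 1 − (1−0.43) × (1−0.26) × (1−0.25) × (1−0.14) = 0.727939
P(Vent line lost) [OR] = 1 − (1−0.05) × (1−0.37) × (1−0.727939) = 0.837171
P(Control loop inoperative) [OR] = 1 − (1−0.06) × (1−0.39) = 0.426600
P(Pipeline overpressure) [AND] = 0.837171 × 0.426600 × 0.11 × 0.37 = 0.014535
Rounded to 4 decimal places: P(Pipeline overpressure) ≈ 0.0145.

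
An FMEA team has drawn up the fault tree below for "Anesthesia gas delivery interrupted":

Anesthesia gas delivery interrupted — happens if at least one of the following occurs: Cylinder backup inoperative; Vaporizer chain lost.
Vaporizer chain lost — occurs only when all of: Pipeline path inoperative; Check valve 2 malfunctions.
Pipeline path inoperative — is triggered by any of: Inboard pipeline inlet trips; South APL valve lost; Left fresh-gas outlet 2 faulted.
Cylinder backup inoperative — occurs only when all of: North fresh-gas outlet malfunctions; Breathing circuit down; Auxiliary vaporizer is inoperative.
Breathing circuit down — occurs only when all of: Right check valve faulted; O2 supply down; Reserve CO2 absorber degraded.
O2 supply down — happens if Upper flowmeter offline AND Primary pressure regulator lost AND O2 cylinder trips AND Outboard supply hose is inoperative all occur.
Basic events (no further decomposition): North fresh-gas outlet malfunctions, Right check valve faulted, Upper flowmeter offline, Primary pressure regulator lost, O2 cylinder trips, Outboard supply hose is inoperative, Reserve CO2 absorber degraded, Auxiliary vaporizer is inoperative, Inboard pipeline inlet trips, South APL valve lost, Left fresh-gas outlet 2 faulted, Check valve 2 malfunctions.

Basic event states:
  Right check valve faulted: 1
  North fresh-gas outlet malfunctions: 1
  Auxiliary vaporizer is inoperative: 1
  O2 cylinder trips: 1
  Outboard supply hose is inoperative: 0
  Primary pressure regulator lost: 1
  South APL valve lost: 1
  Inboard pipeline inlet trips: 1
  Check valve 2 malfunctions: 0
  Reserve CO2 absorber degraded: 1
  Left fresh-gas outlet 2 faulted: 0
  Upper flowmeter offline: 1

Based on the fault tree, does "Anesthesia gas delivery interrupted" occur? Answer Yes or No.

O2 supply down [AND]: Upper flowmeter offline=occurs, Primary pressure regulator lost=occurs, O2 cylinder trips=occurs, Outboard supply hose is inoperative=not → not all inputs occur → does not occur.
Breathing circuit down [AND]: Right check valve faulted=occurs, O2 supply down=not, Reserve CO2 absorber degraded=occurs → not all inputs occur → does not occur.
Cylinder backup inoperative [AND]: North fresh-gas outlet malfunctions=occurs, Breathing circuit down=not, Auxiliary vaporizer is inoperative=occurs → not all inputs occur → does not occur.
Pipeline path inoperative [OR]: Inboard pipeline inlet trips=occurs, South APL valve lost=occurs, Left fresh-gas outlet 2 faulted=not → at least one input occurs → occurs.
Vaporizer chain lost [AND]: Pipeline path inoperative=occurs, Check valve 2 malfunctions=not → not all inputs occur → does not occur.
Anesthesia gas delivery interrupted [OR]: Cylinder backup inoperative=not, Vaporizer chain lost=not → no input occurs → does not occur.

No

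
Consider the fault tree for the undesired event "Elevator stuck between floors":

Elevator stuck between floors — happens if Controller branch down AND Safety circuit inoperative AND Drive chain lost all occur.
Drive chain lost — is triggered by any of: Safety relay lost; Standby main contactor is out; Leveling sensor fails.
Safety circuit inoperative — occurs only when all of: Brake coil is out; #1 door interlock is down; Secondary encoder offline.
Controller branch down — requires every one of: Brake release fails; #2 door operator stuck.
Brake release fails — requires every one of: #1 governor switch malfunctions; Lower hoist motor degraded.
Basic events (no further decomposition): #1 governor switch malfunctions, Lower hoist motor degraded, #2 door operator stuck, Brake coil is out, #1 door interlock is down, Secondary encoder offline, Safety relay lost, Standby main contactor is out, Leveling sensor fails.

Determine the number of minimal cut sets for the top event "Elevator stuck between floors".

Brake release fails [AND]: one cut set from each child combined → 1 × 1 = 1 cut set(s).
Controller branch down [AND]: one cut set from each child combined → 1 × 1 = 1 cut set(s).
Safety circuit inoperative [AND]: one cut set from each child combined → 1 × 1 × 1 = 1 cut set(s).
Drive chain lost [OR]: union of children's cut sets → 3 cut set(s).
Elevator stuck between floors [AND]: one cut set from each child combined → 1 × 1 × 3 = 3 cut set(s).
Minimal cut sets: {#1 door interlock is down, #1 governor switch malfunctions, #2 door operator stuck, Brake coil is out, Lower hoist motor degraded, Safety relay lost, Secondary encoder offline}; {#1 door interlock is down, #1 governor switch malfunctions, #2 door operator stuck, Brake coil is out, Lower hoist motor degraded, Secondary encoder offline, Standby main contactor is out}; {#1 door interlock is down, #1 governor switch malfunctions, #2 door operator stuck, Brake coil is out, Leveling sensor fails, Lower hoist motor degraded, Secondary encoder offline}.

3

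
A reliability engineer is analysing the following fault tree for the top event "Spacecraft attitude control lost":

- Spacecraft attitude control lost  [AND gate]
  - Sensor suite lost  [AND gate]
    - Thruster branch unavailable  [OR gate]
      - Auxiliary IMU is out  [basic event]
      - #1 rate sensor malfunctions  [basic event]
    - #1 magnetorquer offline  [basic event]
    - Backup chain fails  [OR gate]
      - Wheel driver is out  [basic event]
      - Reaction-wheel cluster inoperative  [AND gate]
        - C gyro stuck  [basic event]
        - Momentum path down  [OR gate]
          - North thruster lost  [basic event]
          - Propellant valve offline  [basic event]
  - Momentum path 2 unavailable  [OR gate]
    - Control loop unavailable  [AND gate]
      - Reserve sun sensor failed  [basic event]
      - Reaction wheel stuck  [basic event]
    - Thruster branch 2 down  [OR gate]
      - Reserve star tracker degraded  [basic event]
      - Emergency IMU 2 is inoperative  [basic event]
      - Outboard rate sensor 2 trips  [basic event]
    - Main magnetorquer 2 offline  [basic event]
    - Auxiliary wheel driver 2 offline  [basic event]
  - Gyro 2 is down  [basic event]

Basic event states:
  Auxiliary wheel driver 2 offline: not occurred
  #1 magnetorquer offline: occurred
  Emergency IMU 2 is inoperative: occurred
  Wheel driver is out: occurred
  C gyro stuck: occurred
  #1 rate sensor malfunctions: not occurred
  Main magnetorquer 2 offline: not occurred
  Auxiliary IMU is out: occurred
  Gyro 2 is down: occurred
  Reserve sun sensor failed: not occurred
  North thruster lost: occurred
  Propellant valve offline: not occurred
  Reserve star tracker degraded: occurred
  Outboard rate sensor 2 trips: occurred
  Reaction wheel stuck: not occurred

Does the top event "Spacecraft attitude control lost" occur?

Thruster branch unavailable [OR]: Auxiliary IMU is out=occurs, #1 rate sensor malfunctions=not → at least one input occurs → occurs.
Momentum path down [OR]: North thruster lost=occurs, Propellant valve offline=not → at least one input occurs → occurs.
Reaction-wheel cluster inoperative [AND]: C gyro stuck=occurs, Momentum path down=occurs → all inputs occur → occurs.
Backup chain fails [OR]: Wheel driver is out=occurs, Reaction-wheel cluster inoperative=occurs → at least one input occurs → occurs.
Sensor suite lost [AND]: Thruster branch unavailable=occurs, #1 magnetorquer offline=occurs, Backup chain fails=occurs → all inputs occur → occurs.
Control loop unavailable [AND]: Reserve sun sensor failed=not, Reaction wheel stuck=not → not all inputs occur → does not occur.
Thruster branch 2 down [OR]: Reserve star tracker degraded=occurs, Emergency IMU 2 is inoperative=occurs, Outboard rate sensor 2 trips=occurs → at least one input occurs → occurs.
Momentum path 2 unavailable [OR]: Control loop unavailable=not, Thruster branch 2 down=occurs, Main magnetorquer 2 offline=not, Auxiliary wheel driver 2 offline=not → at least one input occurs → occurs.
Spacecraft attitude control lost [AND]: Sensor suite lost=occurs, Momentum path 2 unavailable=occurs, Gyro 2 is down=occurs → all inputs occur → occurs.

Yes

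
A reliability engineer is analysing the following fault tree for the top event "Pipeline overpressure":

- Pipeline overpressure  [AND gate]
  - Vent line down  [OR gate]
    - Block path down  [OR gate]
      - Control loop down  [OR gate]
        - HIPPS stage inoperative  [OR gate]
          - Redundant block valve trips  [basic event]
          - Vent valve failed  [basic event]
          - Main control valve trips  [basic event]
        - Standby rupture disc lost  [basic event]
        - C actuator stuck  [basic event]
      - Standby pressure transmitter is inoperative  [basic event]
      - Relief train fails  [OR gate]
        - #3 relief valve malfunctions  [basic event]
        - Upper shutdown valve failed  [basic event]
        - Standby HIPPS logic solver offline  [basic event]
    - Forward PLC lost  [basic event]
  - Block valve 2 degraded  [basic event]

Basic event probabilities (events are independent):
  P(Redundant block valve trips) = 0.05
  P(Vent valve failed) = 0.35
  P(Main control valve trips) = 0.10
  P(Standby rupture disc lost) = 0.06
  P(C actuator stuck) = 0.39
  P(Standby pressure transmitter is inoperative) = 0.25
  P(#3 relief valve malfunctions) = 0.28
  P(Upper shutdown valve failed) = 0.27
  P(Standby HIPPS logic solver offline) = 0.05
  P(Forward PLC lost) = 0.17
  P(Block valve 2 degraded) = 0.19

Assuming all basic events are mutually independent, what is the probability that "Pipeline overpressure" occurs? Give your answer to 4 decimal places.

P(HIPPS stage inoperative) [OR] = 1 − (1−0.05) × (1−0.35) × (1−0.10) = 0.444250
P(Control loop down) [OR] = 1 − (1−0.444250) × (1−0.06) × (1−0.39) = 0.681333
P(Relief train fails) [OR] = 1 − (1−0.28) × (1−0.27) × (1−0.05) = 0.500680
P(Block path down) [OR] = 1 − (1−0.681333) × (1−0.25) × (1−0.500680) = 0.880662
P(Vent line down) [OR] = 1 − (1−0.880662) × (1−0.17) = 0.900949
P(Pipeline overpressure) [AND] = 0.900949 × 0.19 = 0.171180
Rounded to 4 decimal places: P(Pipeline overpressure) ≈ 0.1712.

0.1712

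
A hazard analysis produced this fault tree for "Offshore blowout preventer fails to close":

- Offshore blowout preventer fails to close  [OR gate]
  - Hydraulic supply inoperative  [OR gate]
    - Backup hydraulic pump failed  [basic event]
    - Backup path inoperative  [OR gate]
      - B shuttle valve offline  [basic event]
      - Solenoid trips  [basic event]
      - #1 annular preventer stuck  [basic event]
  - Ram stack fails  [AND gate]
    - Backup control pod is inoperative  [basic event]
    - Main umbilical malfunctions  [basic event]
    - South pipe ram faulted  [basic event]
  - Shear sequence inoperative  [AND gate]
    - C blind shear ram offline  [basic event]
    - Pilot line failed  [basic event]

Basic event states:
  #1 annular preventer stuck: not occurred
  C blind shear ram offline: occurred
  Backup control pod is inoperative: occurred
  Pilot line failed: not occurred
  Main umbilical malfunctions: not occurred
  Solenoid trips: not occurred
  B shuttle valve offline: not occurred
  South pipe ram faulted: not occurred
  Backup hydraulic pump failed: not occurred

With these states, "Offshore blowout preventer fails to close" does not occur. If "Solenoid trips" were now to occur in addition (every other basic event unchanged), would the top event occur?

Yes

Counterfactual: set "Solenoid trips" to occurred.
Backup path inoperative [OR]: B shuttle valve offline=not, Solenoid trips=occurs, #1 annular preventer stuck=not → at least one input occurs → occurs.
Hydraulic supply inoperative [OR]: Backup hydraulic pump failed=not, Backup path inoperative=occurs → at least one input occurs → occurs.
Ram stack fails [AND]: Backup control pod is inoperative=occurs, Main umbilical malfunctions=not, South pipe ram faulted=not → not all inputs occur → does not occur.
Shear sequence inoperative [AND]: C blind shear ram offline=occurs, Pilot line failed=not → not all inputs occur → does not occur.
Offshore blowout preventer fails to close [OR]: Hydraulic supply inoperative=occurs, Ram stack fails=not, Shear sequence inoperative=not → at least one input occurs → occurs.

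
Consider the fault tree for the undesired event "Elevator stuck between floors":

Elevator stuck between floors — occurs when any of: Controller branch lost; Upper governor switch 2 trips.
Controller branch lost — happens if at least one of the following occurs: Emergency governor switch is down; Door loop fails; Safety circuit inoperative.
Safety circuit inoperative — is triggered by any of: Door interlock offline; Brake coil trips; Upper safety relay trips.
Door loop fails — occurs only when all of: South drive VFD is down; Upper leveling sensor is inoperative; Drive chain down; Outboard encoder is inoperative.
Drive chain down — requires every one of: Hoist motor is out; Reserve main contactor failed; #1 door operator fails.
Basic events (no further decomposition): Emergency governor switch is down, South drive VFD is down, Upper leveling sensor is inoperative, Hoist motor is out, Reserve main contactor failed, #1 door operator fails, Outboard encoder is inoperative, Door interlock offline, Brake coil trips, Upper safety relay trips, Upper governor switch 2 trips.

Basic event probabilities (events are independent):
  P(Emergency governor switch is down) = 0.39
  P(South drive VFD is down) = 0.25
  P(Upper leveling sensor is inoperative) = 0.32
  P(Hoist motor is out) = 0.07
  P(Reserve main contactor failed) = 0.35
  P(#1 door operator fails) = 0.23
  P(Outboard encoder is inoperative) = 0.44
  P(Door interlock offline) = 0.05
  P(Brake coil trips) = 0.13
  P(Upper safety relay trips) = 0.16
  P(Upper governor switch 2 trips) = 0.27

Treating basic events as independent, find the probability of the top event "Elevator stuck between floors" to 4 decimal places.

P(Drive chain down) [AND] = 0.07 × 0.35 × 0.23 = 0.005635
P(Door loop fails) [AND] = 0.25 × 0.32 × 0.005635 × 0.44 = 0.000198
P(Safety circuit inoperative) [OR] = 1 − (1−0.05) × (1−0.13) × (1−0.16) = 0.305740
P(Controller branch lost) [OR] = 1 − (1−0.39) × (1−0.000198) × (1−0.305740) = 0.576585
P(Elevator stuck between floors) [OR] = 1 − (1−0.576585) × (1−0.27) = 0.690907
Rounded to 4 decimal places: P(Elevator stuck between floors) ≈ 0.6909.

0.6909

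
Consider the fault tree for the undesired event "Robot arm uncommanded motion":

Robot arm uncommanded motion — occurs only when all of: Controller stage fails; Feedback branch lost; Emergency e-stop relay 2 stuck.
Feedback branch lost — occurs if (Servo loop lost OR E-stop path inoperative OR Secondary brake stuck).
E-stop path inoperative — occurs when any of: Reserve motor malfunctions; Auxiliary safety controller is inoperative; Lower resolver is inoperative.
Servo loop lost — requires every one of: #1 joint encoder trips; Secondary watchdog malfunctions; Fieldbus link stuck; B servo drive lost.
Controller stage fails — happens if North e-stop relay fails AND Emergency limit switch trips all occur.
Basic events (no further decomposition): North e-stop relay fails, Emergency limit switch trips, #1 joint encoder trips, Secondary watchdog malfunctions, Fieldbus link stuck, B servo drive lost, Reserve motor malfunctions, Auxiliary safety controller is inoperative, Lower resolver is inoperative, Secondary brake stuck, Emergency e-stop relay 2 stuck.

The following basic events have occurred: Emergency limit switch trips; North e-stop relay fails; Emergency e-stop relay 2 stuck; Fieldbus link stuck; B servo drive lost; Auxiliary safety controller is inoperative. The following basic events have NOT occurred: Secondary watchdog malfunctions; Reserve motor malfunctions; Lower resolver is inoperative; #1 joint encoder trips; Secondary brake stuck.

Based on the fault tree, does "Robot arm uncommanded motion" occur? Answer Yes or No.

Yes

Controller stage fails [AND]: North e-stop relay fails=occurs, Emergency limit switch trips=occurs → all inputs occur → occurs.
Servo loop lost [AND]: #1 joint encoder trips=not, Secondary watchdog malfunctions=not, Fieldbus link stuck=occurs, B servo drive lost=occurs → not all inputs occur → does not occur.
E-stop path inoperative [OR]: Reserve motor malfunctions=not, Auxiliary safety controller is inoperative=occurs, Lower resolver is inoperative=not → at least one input occurs → occurs.
Feedback branch lost [OR]: Servo loop lost=not, E-stop path inoperative=occurs, Secondary brake stuck=not → at least one input occurs → occurs.
Robot arm uncommanded motion [AND]: Controller stage fails=occurs, Feedback branch lost=occurs, Emergency e-stop relay 2 stuck=occurs → all inputs occur → occurs.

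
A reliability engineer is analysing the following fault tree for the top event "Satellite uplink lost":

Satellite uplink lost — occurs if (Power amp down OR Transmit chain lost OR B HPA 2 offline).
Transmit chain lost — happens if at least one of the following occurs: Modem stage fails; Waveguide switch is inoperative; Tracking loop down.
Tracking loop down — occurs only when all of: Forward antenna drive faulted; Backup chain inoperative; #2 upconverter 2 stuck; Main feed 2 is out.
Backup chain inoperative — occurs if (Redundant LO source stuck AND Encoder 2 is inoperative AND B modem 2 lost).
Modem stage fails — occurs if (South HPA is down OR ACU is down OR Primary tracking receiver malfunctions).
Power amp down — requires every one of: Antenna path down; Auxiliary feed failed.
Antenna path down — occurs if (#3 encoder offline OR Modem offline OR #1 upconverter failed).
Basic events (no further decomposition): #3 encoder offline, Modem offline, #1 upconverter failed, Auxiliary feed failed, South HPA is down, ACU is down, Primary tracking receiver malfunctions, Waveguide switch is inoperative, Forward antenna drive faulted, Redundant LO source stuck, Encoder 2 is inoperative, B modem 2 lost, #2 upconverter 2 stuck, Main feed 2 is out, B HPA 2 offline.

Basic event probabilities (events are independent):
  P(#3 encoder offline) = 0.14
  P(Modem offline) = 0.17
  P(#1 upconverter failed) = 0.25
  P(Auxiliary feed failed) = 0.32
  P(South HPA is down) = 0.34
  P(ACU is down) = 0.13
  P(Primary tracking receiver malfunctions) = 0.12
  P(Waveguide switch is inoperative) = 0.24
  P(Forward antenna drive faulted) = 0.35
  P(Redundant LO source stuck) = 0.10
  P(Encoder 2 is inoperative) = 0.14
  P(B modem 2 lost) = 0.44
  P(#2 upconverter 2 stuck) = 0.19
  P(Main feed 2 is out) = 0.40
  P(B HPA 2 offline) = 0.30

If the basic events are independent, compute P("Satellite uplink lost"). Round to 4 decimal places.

P(Antenna path down) [OR] = 1 − (1−0.14) × (1−0.17) × (1−0.25) = 0.464650
P(Power amp down) [AND] = 0.464650 × 0.32 = 0.148688
P(Modem stage fails) [OR] = 1 − (1−0.34) × (1−0.13) × (1−0.12) = 0.494704
P(Backup chain inoperative) [AND] = 0.10 × 0.14 × 0.44 = 0.006160
P(Tracking loop down) [AND] = 0.35 × 0.006160 × 0.19 × 0.40 = 0.000164
P(Transmit chain lost) [OR] = 1 − (1−0.494704) × (1−0.24) × (1−0.000164) = 0.616038
P(Satellite uplink lost) [OR] = 1 − (1−0.148688) × (1−0.616038) × (1−0.30) = 0.771190
Rounded to 4 decimal places: P(Satellite uplink lost) ≈ 0.7712.

0.7712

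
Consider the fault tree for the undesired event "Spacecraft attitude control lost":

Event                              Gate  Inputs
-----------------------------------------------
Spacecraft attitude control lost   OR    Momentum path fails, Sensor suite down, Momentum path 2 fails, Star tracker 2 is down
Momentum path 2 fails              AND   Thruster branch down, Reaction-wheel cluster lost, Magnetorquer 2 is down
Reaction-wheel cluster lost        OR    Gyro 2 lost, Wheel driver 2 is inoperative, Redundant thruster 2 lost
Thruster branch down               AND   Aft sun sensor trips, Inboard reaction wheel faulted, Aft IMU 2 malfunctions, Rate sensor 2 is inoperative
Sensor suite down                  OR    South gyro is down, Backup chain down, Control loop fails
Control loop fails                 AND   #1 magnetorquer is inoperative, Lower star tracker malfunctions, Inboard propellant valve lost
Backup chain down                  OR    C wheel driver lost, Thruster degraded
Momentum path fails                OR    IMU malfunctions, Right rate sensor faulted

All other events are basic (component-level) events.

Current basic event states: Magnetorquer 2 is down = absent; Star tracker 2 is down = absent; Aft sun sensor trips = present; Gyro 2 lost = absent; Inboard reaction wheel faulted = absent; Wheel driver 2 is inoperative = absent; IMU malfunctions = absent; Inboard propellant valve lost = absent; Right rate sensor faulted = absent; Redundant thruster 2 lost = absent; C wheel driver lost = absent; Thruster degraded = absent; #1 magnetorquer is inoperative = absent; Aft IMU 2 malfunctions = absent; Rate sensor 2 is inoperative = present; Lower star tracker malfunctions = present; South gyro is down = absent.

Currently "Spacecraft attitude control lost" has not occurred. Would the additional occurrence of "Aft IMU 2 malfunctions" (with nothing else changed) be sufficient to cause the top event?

No

Counterfactual: set "Aft IMU 2 malfunctions" to occurred.
Momentum path fails [OR]: IMU malfunctions=not, Right rate sensor faulted=not → no input occurs → does not occur.
Backup chain down [OR]: C wheel driver lost=not, Thruster degraded=not → no input occurs → does not occur.
Control loop fails [AND]: #1 magnetorquer is inoperative=not, Lower star tracker malfunctions=occurs, Inboard propellant valve lost=not → not all inputs occur → does not occur.
Sensor suite down [OR]: South gyro is down=not, Backup chain down=not, Control loop fails=not → no input occurs → does not occur.
Thruster branch down [AND]: Aft sun sensor trips=occurs, Inboard reaction wheel faulted=not, Aft IMU 2 malfunctions=occurs, Rate sensor 2 is inoperative=occurs → not all inputs occur → does not occur.
Reaction-wheel cluster lost [OR]: Gyro 2 lost=not, Wheel driver 2 is inoperative=not, Redundant thruster 2 lost=not → no input occurs → does not occur.
Momentum path 2 fails [AND]: Thruster branch down=not, Reaction-wheel cluster lost=not, Magnetorquer 2 is down=not → not all inputs occur → does not occur.
Spacecraft attitude control lost [OR]: Momentum path fails=not, Sensor suite down=not, Momentum path 2 fails=not, Star tracker 2 is down=not → no input occurs → does not occur.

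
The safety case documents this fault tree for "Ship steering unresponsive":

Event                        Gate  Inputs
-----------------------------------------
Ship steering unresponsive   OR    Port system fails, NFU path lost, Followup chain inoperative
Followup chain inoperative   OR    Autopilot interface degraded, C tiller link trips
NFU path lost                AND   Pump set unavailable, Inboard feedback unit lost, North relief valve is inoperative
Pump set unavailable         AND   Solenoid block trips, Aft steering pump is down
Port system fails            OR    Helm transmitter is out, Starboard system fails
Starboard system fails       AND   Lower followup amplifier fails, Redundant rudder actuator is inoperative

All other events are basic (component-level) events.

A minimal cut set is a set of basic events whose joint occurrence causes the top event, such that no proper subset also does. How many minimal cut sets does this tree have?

Starboard system fails [AND]: one cut set from each child combined → 1 × 1 = 1 cut set(s).
Port system fails [OR]: union of children's cut sets → 2 cut set(s).
Pump set unavailable [AND]: one cut set from each child combined → 1 × 1 = 1 cut set(s).
NFU path lost [AND]: one cut set from each child combined → 1 × 1 × 1 = 1 cut set(s).
Followup chain inoperative [OR]: union of children's cut sets → 2 cut set(s).
Ship steering unresponsive [OR]: union of children's cut sets → 5 cut set(s).
Minimal cut sets: {Helm transmitter is out}; {Lower followup amplifier fails, Redundant rudder actuator is inoperative}; {Aft steering pump is down, Inboard feedback unit lost, North relief valve is inoperative, Solenoid block trips}; {Autopilot interface degraded}; {C tiller link trips}.

5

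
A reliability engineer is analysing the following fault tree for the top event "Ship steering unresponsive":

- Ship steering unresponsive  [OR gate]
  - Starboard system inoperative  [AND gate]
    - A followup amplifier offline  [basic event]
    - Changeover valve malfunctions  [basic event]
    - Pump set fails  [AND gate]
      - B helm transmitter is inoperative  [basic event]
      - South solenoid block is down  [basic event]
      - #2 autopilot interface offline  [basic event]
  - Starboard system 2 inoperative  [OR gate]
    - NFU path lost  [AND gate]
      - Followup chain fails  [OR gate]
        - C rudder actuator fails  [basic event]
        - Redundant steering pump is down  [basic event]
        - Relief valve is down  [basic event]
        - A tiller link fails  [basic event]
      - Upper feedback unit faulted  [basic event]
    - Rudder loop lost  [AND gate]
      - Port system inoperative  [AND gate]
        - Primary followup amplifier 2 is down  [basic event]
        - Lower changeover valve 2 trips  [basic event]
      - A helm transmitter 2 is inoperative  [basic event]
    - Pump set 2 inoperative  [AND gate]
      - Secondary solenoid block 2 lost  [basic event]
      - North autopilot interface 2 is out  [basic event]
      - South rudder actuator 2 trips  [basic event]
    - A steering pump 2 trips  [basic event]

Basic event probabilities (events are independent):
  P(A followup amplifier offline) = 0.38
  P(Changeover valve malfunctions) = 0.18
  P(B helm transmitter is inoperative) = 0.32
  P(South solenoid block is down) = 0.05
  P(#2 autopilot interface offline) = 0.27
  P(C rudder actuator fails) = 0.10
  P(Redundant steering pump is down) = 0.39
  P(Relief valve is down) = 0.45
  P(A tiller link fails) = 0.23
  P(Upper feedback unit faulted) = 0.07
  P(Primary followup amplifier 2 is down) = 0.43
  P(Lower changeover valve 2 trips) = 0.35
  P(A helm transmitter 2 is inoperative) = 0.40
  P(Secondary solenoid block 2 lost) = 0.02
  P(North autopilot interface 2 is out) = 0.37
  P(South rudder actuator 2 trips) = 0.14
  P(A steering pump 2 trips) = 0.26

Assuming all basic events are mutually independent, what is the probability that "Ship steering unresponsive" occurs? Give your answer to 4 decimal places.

0.3428

P(Pump set fails) [AND] = 0.32 × 0.05 × 0.27 = 0.004320
P(Starboard system inoperative) [AND] = 0.38 × 0.18 × 0.004320 = 0.000295
P(Followup chain fails) [OR] = 1 − (1−0.10) × (1−0.39) × (1−0.45) × (1−0.23) = 0.767499
P(NFU path lost) [AND] = 0.767499 × 0.07 = 0.053725
P(Port system inoperative) [AND] = 0.43 × 0.35 = 0.150500
P(Rudder loop lost) [AND] = 0.150500 × 0.40 = 0.060200
P(Pump set 2 inoperative) [AND] = 0.02 × 0.37 × 0.14 = 0.001036
P(Starboard system 2 inoperative) [OR] = 1 − (1−0.053725) × (1−0.060200) × (1−0.001036) × (1−0.26) = 0.342593
P(Ship steering unresponsive) [OR] = 1 − (1−0.000295) × (1−0.342593) = 0.342787
Rounded to 4 decimal places: P(Ship steering unresponsive) ≈ 0.3428.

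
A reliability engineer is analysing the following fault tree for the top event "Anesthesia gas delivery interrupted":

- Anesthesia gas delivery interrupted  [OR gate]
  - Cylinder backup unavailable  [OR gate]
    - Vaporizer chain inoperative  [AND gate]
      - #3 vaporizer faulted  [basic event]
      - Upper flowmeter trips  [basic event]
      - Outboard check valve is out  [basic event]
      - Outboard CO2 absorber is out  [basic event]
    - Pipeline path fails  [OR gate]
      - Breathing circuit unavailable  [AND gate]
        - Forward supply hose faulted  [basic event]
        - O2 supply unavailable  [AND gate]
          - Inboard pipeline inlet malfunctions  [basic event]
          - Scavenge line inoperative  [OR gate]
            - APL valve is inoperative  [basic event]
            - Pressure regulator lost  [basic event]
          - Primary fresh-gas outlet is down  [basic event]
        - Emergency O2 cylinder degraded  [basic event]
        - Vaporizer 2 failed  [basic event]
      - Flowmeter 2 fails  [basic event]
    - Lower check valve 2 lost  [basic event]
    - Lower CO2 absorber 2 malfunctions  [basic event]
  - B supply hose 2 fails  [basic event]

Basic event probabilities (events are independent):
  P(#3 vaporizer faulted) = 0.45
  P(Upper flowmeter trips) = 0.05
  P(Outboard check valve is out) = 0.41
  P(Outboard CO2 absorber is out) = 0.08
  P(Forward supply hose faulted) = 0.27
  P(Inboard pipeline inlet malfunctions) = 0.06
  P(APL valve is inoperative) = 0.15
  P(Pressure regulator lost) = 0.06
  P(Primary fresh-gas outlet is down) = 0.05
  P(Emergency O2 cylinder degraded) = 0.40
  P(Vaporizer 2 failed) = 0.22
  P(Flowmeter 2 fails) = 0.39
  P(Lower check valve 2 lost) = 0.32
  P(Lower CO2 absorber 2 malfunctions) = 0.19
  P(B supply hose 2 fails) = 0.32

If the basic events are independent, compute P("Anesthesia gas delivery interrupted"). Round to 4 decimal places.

P(Vaporizer chain inoperative) [AND] = 0.45 × 0.05 × 0.41 × 0.08 = 0.000738
P(Scavenge line inoperative) [OR] = 1 − (1−0.15) × (1−0.06) = 0.201000
P(O2 supply unavailable) [AND] = 0.06 × 0.201000 × 0.05 = 0.000603
P(Breathing circuit unavailable) [AND] = 0.27 × 0.000603 × 0.40 × 0.22 = 0.000014
P(Pipeline path fails) [OR] = 1 − (1−0.000014) × (1−0.39) = 0.390009
P(Cylinder backup unavailable) [OR] = 1 − (1−0.000738) × (1−0.390009) × (1−0.32) × (1−0.19) = 0.664265
P(Anesthesia gas delivery interrupted) [OR] = 1 − (1−0.664265) × (1−0.32) = 0.771700
Rounded to 4 decimal places: P(Anesthesia gas delivery interrupted) ≈ 0.7717.

0.7717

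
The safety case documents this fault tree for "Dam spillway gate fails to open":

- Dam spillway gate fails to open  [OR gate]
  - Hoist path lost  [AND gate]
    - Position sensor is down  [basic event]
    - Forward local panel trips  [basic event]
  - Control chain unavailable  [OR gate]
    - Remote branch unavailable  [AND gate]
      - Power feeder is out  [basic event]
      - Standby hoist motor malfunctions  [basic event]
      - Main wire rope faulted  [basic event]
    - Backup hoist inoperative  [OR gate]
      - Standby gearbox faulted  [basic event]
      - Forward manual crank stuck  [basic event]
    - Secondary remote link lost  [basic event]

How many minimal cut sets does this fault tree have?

5

Hoist path lost [AND]: one cut set from each child combined → 1 × 1 = 1 cut set(s).
Remote branch unavailable [AND]: one cut set from each child combined → 1 × 1 × 1 = 1 cut set(s).
Backup hoist inoperative [OR]: union of children's cut sets → 2 cut set(s).
Control chain unavailable [OR]: union of children's cut sets → 4 cut set(s).
Dam spillway gate fails to open [OR]: union of children's cut sets → 5 cut set(s).
Minimal cut sets: {Forward local panel trips, Position sensor is down}; {Main wire rope faulted, Power feeder is out, Standby hoist motor malfunctions}; {Standby gearbox faulted}; {Forward manual crank stuck}; {Secondary remote link lost}.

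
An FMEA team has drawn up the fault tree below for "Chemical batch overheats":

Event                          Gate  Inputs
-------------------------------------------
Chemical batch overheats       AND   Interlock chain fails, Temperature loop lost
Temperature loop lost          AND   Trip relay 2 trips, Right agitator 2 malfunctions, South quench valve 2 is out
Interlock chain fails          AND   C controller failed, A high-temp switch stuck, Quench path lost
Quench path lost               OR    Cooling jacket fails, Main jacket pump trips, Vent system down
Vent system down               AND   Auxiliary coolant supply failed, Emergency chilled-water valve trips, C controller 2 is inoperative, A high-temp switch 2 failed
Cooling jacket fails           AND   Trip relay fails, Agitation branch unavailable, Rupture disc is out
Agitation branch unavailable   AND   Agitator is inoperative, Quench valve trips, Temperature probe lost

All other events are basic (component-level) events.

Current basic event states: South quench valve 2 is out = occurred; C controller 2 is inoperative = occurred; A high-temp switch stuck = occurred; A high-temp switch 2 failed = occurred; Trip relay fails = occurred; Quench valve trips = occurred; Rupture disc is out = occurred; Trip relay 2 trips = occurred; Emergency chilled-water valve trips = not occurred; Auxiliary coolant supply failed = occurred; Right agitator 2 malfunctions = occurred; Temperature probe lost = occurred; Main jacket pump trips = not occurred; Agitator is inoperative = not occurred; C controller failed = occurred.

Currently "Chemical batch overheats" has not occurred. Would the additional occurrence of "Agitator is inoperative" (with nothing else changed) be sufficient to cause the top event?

Counterfactual: set "Agitator is inoperative" to occurred.
Agitation branch unavailable [AND]: Agitator is inoperative=occurs, Quench valve trips=occurs, Temperature probe lost=occurs → all inputs occur → occurs.
Cooling jacket fails [AND]: Trip relay fails=occurs, Agitation branch unavailable=occurs, Rupture disc is out=occurs → all inputs occur → occurs.
Vent system down [AND]: Auxiliary coolant supply failed=occurs, Emergency chilled-water valve trips=not, C controller 2 is inoperative=occurs, A high-temp switch 2 failed=occurs → not all inputs occur → does not occur.
Quench path lost [OR]: Cooling jacket fails=occurs, Main jacket pump trips=not, Vent system down=not → at least one input occurs → occurs.
Interlock chain fails [AND]: C controller failed=occurs, A high-temp switch stuck=occurs, Quench path lost=occurs → all inputs occur → occurs.
Temperature loop lost [AND]: Trip relay 2 trips=occurs, Right agitator 2 malfunctions=occurs, South quench valve 2 is out=occurs → all inputs occur → occurs.
Chemical batch overheats [AND]: Interlock chain fails=occurs, Temperature loop lost=occurs → all inputs occur → occurs.

Yes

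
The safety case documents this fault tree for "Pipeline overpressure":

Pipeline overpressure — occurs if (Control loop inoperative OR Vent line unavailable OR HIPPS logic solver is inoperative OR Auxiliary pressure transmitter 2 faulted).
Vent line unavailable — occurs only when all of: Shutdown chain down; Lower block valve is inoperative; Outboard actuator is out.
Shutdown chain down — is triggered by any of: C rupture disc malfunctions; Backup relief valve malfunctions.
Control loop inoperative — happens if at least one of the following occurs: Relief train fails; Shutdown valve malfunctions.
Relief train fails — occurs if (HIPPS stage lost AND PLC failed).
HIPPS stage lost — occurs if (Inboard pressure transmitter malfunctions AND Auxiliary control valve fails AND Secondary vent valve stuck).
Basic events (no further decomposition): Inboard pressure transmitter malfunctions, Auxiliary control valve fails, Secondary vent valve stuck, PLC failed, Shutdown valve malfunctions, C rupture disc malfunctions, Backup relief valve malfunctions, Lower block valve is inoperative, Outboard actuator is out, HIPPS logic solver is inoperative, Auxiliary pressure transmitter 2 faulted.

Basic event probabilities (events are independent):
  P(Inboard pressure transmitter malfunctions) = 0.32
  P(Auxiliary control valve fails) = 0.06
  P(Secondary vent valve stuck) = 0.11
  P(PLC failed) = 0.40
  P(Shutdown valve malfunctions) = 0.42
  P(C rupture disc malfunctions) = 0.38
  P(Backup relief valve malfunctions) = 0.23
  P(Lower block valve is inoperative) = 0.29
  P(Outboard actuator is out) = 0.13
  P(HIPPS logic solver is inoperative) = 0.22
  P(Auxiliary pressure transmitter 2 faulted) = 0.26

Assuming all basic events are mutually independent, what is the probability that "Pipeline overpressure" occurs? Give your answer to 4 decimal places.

0.6721

P(HIPPS stage lost) [AND] = 0.32 × 0.06 × 0.11 = 0.002112
P(Relief train fails) [AND] = 0.002112 × 0.40 = 0.000845
P(Control loop inoperative) [OR] = 1 − (1−0.000845) × (1−0.42) = 0.420490
P(Shutdown chain down) [OR] = 1 − (1−0.38) × (1−0.23) = 0.522600
P(Vent line unavailable) [AND] = 0.522600 × 0.29 × 0.13 = 0.019702
P(Pipeline overpressure) [OR] = 1 − (1−0.420490) × (1−0.019702) × (1−0.22) × (1−0.26) = 0.672097
Rounded to 4 decimal places: P(Pipeline overpressure) ≈ 0.6721.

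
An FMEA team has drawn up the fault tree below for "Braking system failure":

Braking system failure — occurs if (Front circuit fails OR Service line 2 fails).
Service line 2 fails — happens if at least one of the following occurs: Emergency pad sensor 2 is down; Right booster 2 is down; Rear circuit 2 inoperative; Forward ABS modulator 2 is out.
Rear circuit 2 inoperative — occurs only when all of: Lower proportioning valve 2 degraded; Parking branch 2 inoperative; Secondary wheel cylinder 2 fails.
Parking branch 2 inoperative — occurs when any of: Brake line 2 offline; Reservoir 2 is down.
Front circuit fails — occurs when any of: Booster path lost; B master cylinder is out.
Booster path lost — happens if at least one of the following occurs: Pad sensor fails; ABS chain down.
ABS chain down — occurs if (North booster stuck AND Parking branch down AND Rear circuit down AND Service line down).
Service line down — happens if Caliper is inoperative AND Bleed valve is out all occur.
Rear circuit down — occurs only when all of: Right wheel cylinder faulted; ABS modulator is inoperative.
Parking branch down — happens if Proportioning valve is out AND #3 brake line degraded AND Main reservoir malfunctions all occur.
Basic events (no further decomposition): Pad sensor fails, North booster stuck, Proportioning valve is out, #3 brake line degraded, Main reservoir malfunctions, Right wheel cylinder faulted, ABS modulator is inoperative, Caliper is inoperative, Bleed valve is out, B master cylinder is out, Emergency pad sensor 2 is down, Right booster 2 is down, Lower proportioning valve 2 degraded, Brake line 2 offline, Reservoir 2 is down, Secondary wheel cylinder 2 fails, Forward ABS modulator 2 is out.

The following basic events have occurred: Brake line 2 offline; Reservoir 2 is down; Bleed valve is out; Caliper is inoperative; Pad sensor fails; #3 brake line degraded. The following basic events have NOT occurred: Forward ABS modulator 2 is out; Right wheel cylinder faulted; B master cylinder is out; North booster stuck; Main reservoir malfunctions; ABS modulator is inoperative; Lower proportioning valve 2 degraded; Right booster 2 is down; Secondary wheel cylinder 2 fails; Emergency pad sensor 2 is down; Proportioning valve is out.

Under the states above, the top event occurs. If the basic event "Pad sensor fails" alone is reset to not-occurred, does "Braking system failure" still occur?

Counterfactual: set "Pad sensor fails" to not occurred.
Parking branch down [AND]: Proportioning valve is out=not, #3 brake line degraded=occurs, Main reservoir malfunctions=not → not all inputs occur → does not occur.
Rear circuit down [AND]: Right wheel cylinder faulted=not, ABS modulator is inoperative=not → not all inputs occur → does not occur.
Service line down [AND]: Caliper is inoperative=occurs, Bleed valve is out=occurs → all inputs occur → occurs.
ABS chain down [AND]: North booster stuck=not, Parking branch down=not, Rear circuit down=not, Service line down=occurs → not all inputs occur → does not occur.
Booster path lost [OR]: Pad sensor fails=not, ABS chain down=not → no input occurs → does not occur.
Front circuit fails [OR]: Booster path lost=not, B master cylinder is out=not → no input occurs → does not occur.
Parking branch 2 inoperative [OR]: Brake line 2 offline=occurs, Reservoir 2 is down=occurs → at least one input occurs → occurs.
Rear circuit 2 inoperative [AND]: Lower proportioning valve 2 degraded=not, Parking branch 2 inoperative=occurs, Secondary wheel cylinder 2 fails=not → not all inputs occur → does not occur.
Service line 2 fails [OR]: Emergency pad sensor 2 is down=not, Right booster 2 is down=not, Rear circuit 2 inoperative=not, Forward ABS modulator 2 is out=not → no input occurs → does not occur.
Braking system failure [OR]: Front circuit fails=not, Service line 2 fails=not → no input occurs → does not occur.

No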